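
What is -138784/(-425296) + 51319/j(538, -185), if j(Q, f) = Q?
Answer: 1368776951/14300578 ≈ 95.715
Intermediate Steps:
-138784/(-425296) + 51319/j(538, -185) = -138784/(-425296) + 51319/538 = -138784*(-1/425296) + 51319*(1/538) = 8674/26581 + 51319/538 = 1368776951/14300578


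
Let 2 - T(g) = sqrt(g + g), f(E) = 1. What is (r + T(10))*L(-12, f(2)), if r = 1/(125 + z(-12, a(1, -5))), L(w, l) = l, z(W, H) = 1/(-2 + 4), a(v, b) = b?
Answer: 504/251 - 2*sqrt(5) ≈ -2.4642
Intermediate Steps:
z(W, H) = 1/2
T(g) = 2 - sqrt(2)*sqrt(g) (T(g) = 2 - sqrt(g + g) = 2 - sqrt(2*g) = 2 - sqrt(2)*sqrt(g))
r = 2/251 (r = 1/(125 + 1/2) = 1/(251/2) = 2/251 ≈ 0.0079681)
(r + T(10))*L(-12, f(2)) = (2/251 + (2 - sqrt(2)*sqrt(10)))*1 = (2/251 + (2 - 2*sqrt(5)))*1 = (504/251 - 2*sqrt(5))*1 = 504/251 - 2*sqrt(5)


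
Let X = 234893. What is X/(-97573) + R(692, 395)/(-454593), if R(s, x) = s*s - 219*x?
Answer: -145064358256/44356002789 ≈ -3.2705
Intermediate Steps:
R(s, x) = s² - 219*x
X/(-97573) + R(692, 395)/(-454593) = 234893/(-97573) + (692² - 219*395)/(-454593) = 234893*(-1/97573) + (478864 - 86505)*(-1/454593) = -234893/97573 + 392359*(-1/454593) = -234893/97573 - 392359/454593 = -145064358256/44356002789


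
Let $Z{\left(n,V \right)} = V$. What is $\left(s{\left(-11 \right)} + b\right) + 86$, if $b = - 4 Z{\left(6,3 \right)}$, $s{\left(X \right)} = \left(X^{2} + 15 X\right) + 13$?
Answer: $43$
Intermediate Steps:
$s{\left(X \right)} = 13 + X^{2} + 15 X$
$b = -12$ ($b = \left(-4\right) 3 = -12$)
$\left(s{\left(-11 \right)} + b\right) + 86 = \left(\left(13 + \left(-11\right)^{2} + 15 \left(-11\right)\right) - 12\right) + 86 = \left(\left(13 + 121 - 165\right) - 12\right) + 86 = \left(-31 - 12\right) + 86 = -43 + 86 = 43$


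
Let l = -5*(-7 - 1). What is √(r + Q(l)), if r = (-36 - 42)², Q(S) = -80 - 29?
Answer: 5*√239 ≈ 77.298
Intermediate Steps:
l = 40 (l = -5*(-8) = 40)
Q(S) = -109
r = 6084 (r = (-78)² = 6084)
√(r + Q(l)) = √(6084 - 109) = √5975 = 5*√239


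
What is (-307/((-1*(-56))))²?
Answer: 94249/3136 ≈ 30.054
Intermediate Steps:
(-307/((-1*(-56))))² = (-307/56)² = 94249/3136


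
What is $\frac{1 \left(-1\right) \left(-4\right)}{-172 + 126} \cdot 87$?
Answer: $- \frac{174}{23} \approx -7.5652$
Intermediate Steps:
$\frac{1 \left(-1\right) \left(-4\right)}{-172 + 126} \cdot 87 = \frac{\left(-1\right) \left(-4\right)}{-46} \cdot 87 = 4 \left(- \frac{1}{46}\right) 87 = \left(- \frac{2}{23}\right) 87 = - \frac{174}{23}$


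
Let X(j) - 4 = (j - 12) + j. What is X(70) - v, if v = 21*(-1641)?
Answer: 34593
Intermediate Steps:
X(j) = -8 + 2*j (X(j) = 4 + ((j - 12) + j) = 4 + ((-12 + j) + j) = 4 + (-12 + 2*j) = -8 + 2*j)
v = -34461
X(70) - v = (-8 + 2*70) - 1*(-34461) = (-8 + 140) + 34461 = 132 + 34461 = 34593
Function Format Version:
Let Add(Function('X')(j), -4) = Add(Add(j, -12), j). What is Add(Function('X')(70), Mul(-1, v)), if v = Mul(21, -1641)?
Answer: 34593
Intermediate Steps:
Function('X')(j) = Add(-8, Mul(2, j)) (Function('X')(j) = Add(4, Add(Add(j, -12), j)) = Add(4, Add(Add(-12, j), j)) = Add(4, Add(-12, Mul(2, j))) = Add(-8, Mul(2, j)))
v = -34461
Add(Function('X')(70), Mul(-1, v)) = Add(Add(-8, Mul(2, 70)), Mul(-1, -34461)) = Add(Add(-8, 140), 34461) = Add(132, 34461) = 34593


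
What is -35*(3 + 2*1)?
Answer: -175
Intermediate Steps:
-35*(3 + 2*1) = -35*(3 + 2) = -35*5 = -175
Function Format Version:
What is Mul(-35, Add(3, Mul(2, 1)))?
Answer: -175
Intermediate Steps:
Mul(-35, Add(3, Mul(2, 1))) = Mul(-35, Add(3, 2)) = Mul(-35, 5) = -175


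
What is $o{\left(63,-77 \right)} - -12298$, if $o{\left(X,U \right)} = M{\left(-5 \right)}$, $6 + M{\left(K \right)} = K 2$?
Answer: $12282$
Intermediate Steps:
$M{\left(K \right)} = -6 + 2 K$ ($M{\left(K \right)} = -6 + K 2 = -6 + 2 K$)
$o{\left(X,U \right)} = -16$ ($o{\left(X,U \right)} = -6 + 2 \left(-5\right) = -6 - 10 = -16$)
$o{\left(63,-77 \right)} - -12298 = -16 - -12298 = -16 + 12298 = 12282$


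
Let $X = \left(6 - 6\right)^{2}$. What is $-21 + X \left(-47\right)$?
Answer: $-21$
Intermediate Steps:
$X = 0$ ($X = 0^{2} = 0$)
$-21 + X \left(-47\right) = -21 + 0 \left(-47\right) = -21 + 0 = -21$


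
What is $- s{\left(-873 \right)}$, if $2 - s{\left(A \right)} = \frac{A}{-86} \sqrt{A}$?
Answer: $-2 + \frac{2619 i \sqrt{97}}{86} \approx -2.0 + 299.93 i$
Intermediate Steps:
$s{\left(A \right)} = 2 + \frac{A^{\frac{3}{2}}}{86}$ ($s{\left(A \right)} = 2 - \frac{A}{-86} \sqrt{A} = 2 - A \left(- \frac{1}{86}\right) \sqrt{A} = 2 - - \frac{A}{86} \sqrt{A} = 2 - - \frac{A^{\frac{3}{2}}}{86} = 2 + \frac{A^{\frac{3}{2}}}{86}$)
$- s{\left(-873 \right)} = - (2 + \frac{\left(-873\right)^{\frac{3}{2}}}{86}) = - (2 + \frac{\left(-2619\right) i \sqrt{97}}{86}) = - (2 - \frac{2619 i \sqrt{97}}{86}) = -2 + \frac{2619 i \sqrt{97}}{86}$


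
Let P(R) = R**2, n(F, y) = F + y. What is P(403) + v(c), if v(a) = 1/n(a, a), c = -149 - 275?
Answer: 137722831/848 ≈ 1.6241e+5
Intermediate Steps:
c = -424
v(a) = 1/(2*a) (v(a) = 1/(a + a) = 1/(2*a))
P(403) + v(c) = 403**2 + (1/2)/(-424) = 162409 + (1/2)*(-1/424) = 162409 - 1/848 = 137722831/848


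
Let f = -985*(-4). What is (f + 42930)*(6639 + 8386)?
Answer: 704221750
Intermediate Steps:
f = 3940
(f + 42930)*(6639 + 8386) = (3940 + 42930)*(6639 + 8386) = 46870*15025 = 704221750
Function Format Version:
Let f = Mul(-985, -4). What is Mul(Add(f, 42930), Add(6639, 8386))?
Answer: 704221750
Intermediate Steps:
f = 3940
Mul(Add(f, 42930), Add(6639, 8386)) = Mul(Add(3940, 42930), Add(6639, 8386)) = Mul(46870, 15025) = 704221750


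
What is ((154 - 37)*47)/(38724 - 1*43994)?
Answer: -5499/5270 ≈ -1.0435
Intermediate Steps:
((154 - 37)*47)/(38724 - 1*43994) = (117*47)/(38724 - 43994) = 5499/(-5270) = 5499*(-1/5270) = -5499/5270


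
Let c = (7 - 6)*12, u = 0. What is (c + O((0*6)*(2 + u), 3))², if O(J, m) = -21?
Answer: 81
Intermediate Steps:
c = 12 (c = 1*12 = 12)
(c + O((0*6)*(2 + u), 3))² = (12 - 21)² = (-9)² = 81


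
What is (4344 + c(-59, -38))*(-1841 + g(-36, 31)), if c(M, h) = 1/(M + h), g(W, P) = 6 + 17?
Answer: -766045206/97 ≈ -7.8974e+6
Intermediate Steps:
g(W, P) = 23
(4344 + c(-59, -38))*(-1841 + g(-36, 31)) = (4344 + 1/(-59 - 38))*(-1841 + 23) = (4344 + 1/(-97))*(-1818) = (4344 - 1/97)*(-1818) = (421367/97)*(-1818) = -766045206/97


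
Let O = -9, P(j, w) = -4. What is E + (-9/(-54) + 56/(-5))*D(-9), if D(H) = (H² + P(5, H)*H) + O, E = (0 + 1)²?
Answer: -5953/5 ≈ -1190.6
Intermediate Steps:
E = 1 (E = 1² = 1)
D(H) = -9 + H² - 4*H (D(H) = (H² - 4*H) - 9 = -9 + H² - 4*H)
E + (-9/(-54) + 56/(-5))*D(-9) = 1 + (-9/(-54) + 56/(-5))*(-9 + (-9)² - 4*(-9)) = 1 + (-9*(-1/54) + 56*(-⅕))*(-9 + 81 + 36) = 1 + (⅙ - 56/5)*108 = 1 - 331/30*108 = 1 - 5958/5 = -5953/5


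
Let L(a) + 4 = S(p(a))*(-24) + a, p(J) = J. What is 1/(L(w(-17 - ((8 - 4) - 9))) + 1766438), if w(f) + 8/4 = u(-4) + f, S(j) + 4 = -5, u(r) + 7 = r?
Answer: 1/1766625 ≈ 5.6605e-7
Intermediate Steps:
u(r) = -7 + r
S(j) = -9 (S(j) = -4 - 5 = -9)
w(f) = -13 + f (w(f) = -2 + ((-7 - 4) + f) = -2 + (-11 + f) = -13 + f)
L(a) = 212 + a (L(a) = -4 + (-9*(-24) + a) = -4 + (216 + a) = 212 + a)
1/(L(w(-17 - ((8 - 4) - 9))) + 1766438) = 1/((212 + (-13 + (-17 - ((8 - 4) - 9)))) + 1766438) = 1/((212 + (-13 + (-17 - (4 - 9)))) + 1766438) = 1/((212 + (-13 + (-17 - 1*(-5)))) + 1766438) = 1/((212 + (-13 + (-17 + 5))) + 1766438) = 1/((212 + (-13 - 12)) + 1766438) = 1/((212 - 25) + 1766438) = 1/(187 + 1766438) = 1/1766625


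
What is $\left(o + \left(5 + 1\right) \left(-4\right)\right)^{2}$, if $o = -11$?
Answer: $1225$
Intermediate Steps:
$\left(o + \left(5 + 1\right) \left(-4\right)\right)^{2} = \left(-11 + \left(5 + 1\right) \left(-4\right)\right)^{2} = \left(-11 + 6 \left(-4\right)\right)^{2} = \left(-11 - 24\right)^{2} = \left(-35\right)^{2} = 1225$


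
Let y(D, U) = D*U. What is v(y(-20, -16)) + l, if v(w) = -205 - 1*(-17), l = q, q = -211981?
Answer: -212169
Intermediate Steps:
l = -211981
v(w) = -188 (v(w) = -205 + 17 = -188)
v(y(-20, -16)) + l = -188 - 211981 = -212169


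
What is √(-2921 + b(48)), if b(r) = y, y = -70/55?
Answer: I*√353595/11 ≈ 54.058*I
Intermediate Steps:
y = -14/11 (y = -70*1/55 = -14/11 ≈ -1.2727)
b(r) = -14/11
√(-2921 + b(48)) = √(-2921 - 14/11) = √(-32145/11) = I*√353595/11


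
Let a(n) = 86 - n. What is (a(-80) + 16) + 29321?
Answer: 29503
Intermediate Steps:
(a(-80) + 16) + 29321 = ((86 - 1*(-80)) + 16) + 29321 = ((86 + 80) + 16) + 29321 = (166 + 16) + 29321 = 182 + 29321 = 29503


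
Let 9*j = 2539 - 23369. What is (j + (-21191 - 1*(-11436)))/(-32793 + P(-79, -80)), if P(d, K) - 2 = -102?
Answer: 108625/296037 ≈ 0.36693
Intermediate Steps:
P(d, K) = -100 (P(d, K) = 2 - 102 = -100)
j = -20830/9 (j = (2539 - 23369)/9 = (⅑)*(-20830) = -20830/9 ≈ -2314.4)
(j + (-21191 - 1*(-11436)))/(-32793 + P(-79, -80)) = (-20830/9 + (-21191 - 1*(-11436)))/(-32793 - 100) = (-20830/9 + (-21191 + 11436))/(-32893) = (-20830/9 - 9755)*(-1/32893) = -108625/9*(-1/32893) = 108625/296037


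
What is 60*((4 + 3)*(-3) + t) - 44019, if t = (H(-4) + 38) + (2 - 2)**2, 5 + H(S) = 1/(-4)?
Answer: -43314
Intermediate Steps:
H(S) = -21/4 (H(S) = -5 + 1/(-4) = -5 - 1/4 = -21/4)
t = 131/4 (t = (-21/4 + 38) + (2 - 2)**2 = 131/4 + 0**2 = 131/4 + 0 = 131/4 ≈ 32.750)
60*((4 + 3)*(-3) + t) - 44019 = 60*((4 + 3)*(-3) + 131/4) - 44019 = 60*(7*(-3) + 131/4) - 44019 = 60*(-21 + 131/4) - 44019 = 60*(47/4) - 44019 = 705 - 44019 = -43314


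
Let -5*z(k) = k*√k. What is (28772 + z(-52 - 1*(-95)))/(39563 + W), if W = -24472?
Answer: 28772/15091 - 43*√43/75455 ≈ 1.9028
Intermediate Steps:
z(k) = -k^(3/2)/5 (z(k) = -k*√k/5 = -k^(3/2)/5)
(28772 + z(-52 - 1*(-95)))/(39563 + W) = (28772 - (-52 - 1*(-95))^(3/2)/5)/(39563 - 24472) = (28772 - (-52 + 95)^(3/2)/5)/15091 = (28772 - 43*√43/5)*(1/15091) = 28772/15091 - 43*√43/75455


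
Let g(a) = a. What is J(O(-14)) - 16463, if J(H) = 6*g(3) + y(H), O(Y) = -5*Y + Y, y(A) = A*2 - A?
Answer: -16389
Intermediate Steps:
y(A) = A (y(A) = 2*A - A = A)
O(Y) = -4*Y
J(H) = 18 + H (J(H) = 6*3 + H = 18 + H)
J(O(-14)) - 16463 = (18 - 4*(-14)) - 16463 = (18 + 56) - 16463 = 74 - 16463 = -16389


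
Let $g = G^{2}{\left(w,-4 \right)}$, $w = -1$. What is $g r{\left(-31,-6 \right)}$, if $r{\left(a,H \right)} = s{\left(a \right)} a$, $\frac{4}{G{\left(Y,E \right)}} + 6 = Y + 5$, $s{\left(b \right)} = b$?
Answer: $3844$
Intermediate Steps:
$G{\left(Y,E \right)} = \frac{4}{-1 + Y}$ ($G{\left(Y,E \right)} = \frac{4}{-6 + \left(Y + 5\right)} = \frac{4}{-6 + \left(5 + Y\right)} = \frac{4}{-1 + Y}$)
$r{\left(a,H \right)} = a^{2}$ ($r{\left(a,H \right)} = a a = a^{2}$)
$g = 4$ ($g = \left(\frac{4}{-1 - 1}\right)^{2} = \left(\frac{4}{-2}\right)^{2} = \left(4 \left(- \frac{1}{2}\right)\right)^{2} = \left(-2\right)^{2} = 4$)
$g r{\left(-31,-6 \right)} = 4 \left(-31\right)^{2} = 4 \cdot 961 = 3844$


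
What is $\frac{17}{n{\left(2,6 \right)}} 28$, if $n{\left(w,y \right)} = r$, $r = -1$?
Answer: $-476$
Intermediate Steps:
$n{\left(w,y \right)} = -1$
$\frac{17}{n{\left(2,6 \right)}} 28 = \frac{17}{-1} \cdot 28 = 17 \left(-1\right) 28 = \left(-17\right) 28 = -476$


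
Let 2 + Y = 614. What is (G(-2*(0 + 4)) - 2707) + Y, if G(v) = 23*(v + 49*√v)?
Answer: -2279 + 2254*I*√2 ≈ -2279.0 + 3187.6*I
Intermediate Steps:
G(v) = 23*v + 1127*√v
Y = 612 (Y = -2 + 614 = 612)
(G(-2*(0 + 4)) - 2707) + Y = ((23*(-2*(0 + 4)) + 1127*√(-2*(0 + 4))) - 2707) + 612 = ((23*(-2*4) + 1127*√(-2*4)) - 2707) + 612 = ((23*(-8) + 1127*√(-8)) - 2707) + 612 = ((-184 + 1127*(2*I*√2)) - 2707) + 612 = ((-184 + 2254*I*√2) - 2707) + 612 = (-2891 + 2254*I*√2) + 612 = -2279 + 2254*I*√2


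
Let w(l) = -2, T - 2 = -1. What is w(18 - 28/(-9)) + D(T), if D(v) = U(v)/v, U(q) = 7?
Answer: 5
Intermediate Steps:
T = 1 (T = 2 - 1 = 1)
D(v) = 7/v
w(18 - 28/(-9)) + D(T) = -2 + 7/1 = -2 + 7*1 = -2 + 7 = 5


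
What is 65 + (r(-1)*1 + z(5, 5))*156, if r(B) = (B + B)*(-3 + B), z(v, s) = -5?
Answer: 533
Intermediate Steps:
r(B) = 2*B*(-3 + B) (r(B) = (2*B)*(-3 + B) = 2*B*(-3 + B))
65 + (r(-1)*1 + z(5, 5))*156 = 65 + ((2*(-1)*(-3 - 1))*1 - 5)*156 = 65 + ((2*(-1)*(-4))*1 - 5)*156 = 65 + (8*1 - 5)*156 = 65 + (8 - 5)*156 = 65 + 3*156 = 65 + 468 = 533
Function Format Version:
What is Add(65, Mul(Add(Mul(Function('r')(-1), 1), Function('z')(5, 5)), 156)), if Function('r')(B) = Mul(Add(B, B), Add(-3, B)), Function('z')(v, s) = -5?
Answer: 533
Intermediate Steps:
Function('r')(B) = Mul(2, B, Add(-3, B)) (Function('r')(B) = Mul(Mul(2, B), Add(-3, B)) = Mul(2, B, Add(-3, B)))
Add(65, Mul(Add(Mul(Function('r')(-1), 1), Function('z')(5, 5)), 156)) = Add(65, Mul(Add(Mul(Mul(2, -1, Add(-3, -1)), 1), -5), 156)) = Add(65, Mul(Add(Mul(Mul(2, -1, -4), 1), -5), 156)) = Add(65, Mul(Add(Mul(8, 1), -5), 156)) = Add(65, Mul(Add(8, -5), 156)) = Add(65, Mul(3, 156)) = Add(65, 468) = 533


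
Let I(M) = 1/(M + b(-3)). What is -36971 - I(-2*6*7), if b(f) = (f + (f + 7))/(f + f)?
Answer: -18670349/505 ≈ -36971.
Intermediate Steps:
b(f) = (7 + 2*f)/(2*f) (b(f) = (f + (7 + f))/((2*f)) = (7 + 2*f)*(1/(2*f)) = (7 + 2*f)/(2*f))
I(M) = 1/(-⅙ + M) (I(M) = 1/(M + (7/2 - 3)/(-3)) = 1/(M - ⅓*½) = 1/(M - ⅙) = 1/(-⅙ + M))
-36971 - I(-2*6*7) = -36971 - 6/(-1 + 6*(-2*6*7)) = -36971 - 6/(-1 + 6*(-12*7)) = -36971 - 6/(-1 + 6*(-84)) = -36971 - 6/(-1 - 504) = -36971 - 6/(-505) = -36971 - 6*(-1)/505 = -36971 - 1*(-6/505) = -36971 + 6/505 = -18670349/505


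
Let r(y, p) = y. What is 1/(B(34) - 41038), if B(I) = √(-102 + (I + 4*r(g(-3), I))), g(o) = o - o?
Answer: -1207/49532868 - I*√17/842058756 ≈ -2.4368e-5 - 4.8965e-9*I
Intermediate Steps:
g(o) = 0
B(I) = √(-102 + I) (B(I) = √(-102 + (I + 4*0)) = √(-102 + (I + 0)) = √(-102 + I))
1/(B(34) - 41038) = 1/(√(-102 + 34) - 41038) = 1/(√(-68) - 41038) = 1/(2*I*√17 - 41038) = 1/(-41038 + 2*I*√17)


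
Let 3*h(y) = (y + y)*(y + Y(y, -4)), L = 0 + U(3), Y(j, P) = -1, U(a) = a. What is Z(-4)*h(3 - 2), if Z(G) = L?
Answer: 0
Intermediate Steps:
L = 3 (L = 0 + 3 = 3)
h(y) = 2*y*(-1 + y)/3 (h(y) = ((y + y)*(y - 1))/3 = ((2*y)*(-1 + y))/3 = (2*y*(-1 + y))/3 = 2*y*(-1 + y)/3)
Z(G) = 3
Z(-4)*h(3 - 2) = 3*(2*(3 - 2)*(-1 + (3 - 2))/3) = 3*((⅔)*1*(-1 + 1)) = 3*((⅔)*1*0) = 3*0 = 0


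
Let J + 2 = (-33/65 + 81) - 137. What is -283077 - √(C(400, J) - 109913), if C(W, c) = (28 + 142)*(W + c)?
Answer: -283077 - I*√8764223/13 ≈ -2.8308e+5 - 227.73*I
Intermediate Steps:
J = -3803/65 (J = -2 + ((-33/65 + 81) - 137) = -2 + (5232/65 - 137) = -2 - 3673/65 = -3803/65 ≈ -58.508)
C(W, c) = 170*W + 170*c (C(W, c) = 170*(W + c) = 170*W + 170*c)
-283077 - √(C(400, J) - 109913) = -283077 - √((170*400 + 170*(-3803/65)) - 109913) = -283077 - √((68000 - 129302/13) - 109913) = -283077 - √(754698/13 - 109913) = -283077 - √(-674171/13) = -283077 - I*√8764223/13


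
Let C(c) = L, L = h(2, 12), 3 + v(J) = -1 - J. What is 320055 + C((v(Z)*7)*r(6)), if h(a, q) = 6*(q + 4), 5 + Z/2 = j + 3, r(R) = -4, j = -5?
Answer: 320151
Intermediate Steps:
Z = -14 (Z = -10 + 2*(-5 + 3) = -10 + 2*(-2) = -10 - 4 = -14)
v(J) = -4 - J (v(J) = -3 + (-1 - J) = -4 - J)
h(a, q) = 24 + 6*q (h(a, q) = 6*(4 + q) = 24 + 6*q)
L = 96 (L = 24 + 6*12 = 24 + 72 = 96)
C(c) = 96
320055 + C((v(Z)*7)*r(6)) = 320055 + 96 = 320151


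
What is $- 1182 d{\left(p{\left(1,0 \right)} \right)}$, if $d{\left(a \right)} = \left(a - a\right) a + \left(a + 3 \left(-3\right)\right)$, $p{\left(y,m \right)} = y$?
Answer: $9456$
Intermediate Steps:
$d{\left(a \right)} = -9 + a$ ($d{\left(a \right)} = 0 a + \left(a - 9\right) = 0 + \left(-9 + a\right) = -9 + a$)
$- 1182 d{\left(p{\left(1,0 \right)} \right)} = - 1182 \left(-9 + 1\right) = \left(-1182\right) \left(-8\right) = 9456$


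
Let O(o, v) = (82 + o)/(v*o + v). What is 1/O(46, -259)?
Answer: -12173/128 ≈ -95.102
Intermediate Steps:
O(o, v) = (82 + o)/(v + o*v) (O(o, v) = (82 + o)/(o*v + v) = (82 + o)/(v + o*v))
1/O(46, -259) = 1/((82 + 46)/((-259)*(1 + 46))) = 1/(-1/259*128/47) = 1/(-1/259*1/47*128) = 1/(-128/12173) = -12173/128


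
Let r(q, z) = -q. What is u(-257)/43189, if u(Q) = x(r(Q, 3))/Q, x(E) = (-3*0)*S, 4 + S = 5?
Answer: 0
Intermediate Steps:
S = 1 (S = -4 + 5 = 1)
x(E) = 0 (x(E) = -3*0*1 = 0*1 = 0)
u(Q) = 0 (u(Q) = 0/Q = 0)
u(-257)/43189 = 0/43189 = 0*(1/43189) = 0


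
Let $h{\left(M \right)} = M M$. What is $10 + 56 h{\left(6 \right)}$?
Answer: $2026$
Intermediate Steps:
$h{\left(M \right)} = M^{2}$
$10 + 56 h{\left(6 \right)} = 10 + 56 \cdot 6^{2} = 10 + 56 \cdot 36 = 10 + 2016 = 2026$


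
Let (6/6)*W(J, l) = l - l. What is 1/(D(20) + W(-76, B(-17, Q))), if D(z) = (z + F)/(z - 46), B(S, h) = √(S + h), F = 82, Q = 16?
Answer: -13/51 ≈ -0.25490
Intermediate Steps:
W(J, l) = 0 (W(J, l) = l - l = 0)
D(z) = (82 + z)/(-46 + z) (D(z) = (z + 82)/(z - 46) = (82 + z)/(-46 + z))
1/(D(20) + W(-76, B(-17, Q))) = 1/((82 + 20)/(-46 + 20) + 0) = 1/(102/(-26) + 0) = 1/(-1/26*102 + 0) = 1/(-51/13 + 0) = 1/(-51/13) = -13/51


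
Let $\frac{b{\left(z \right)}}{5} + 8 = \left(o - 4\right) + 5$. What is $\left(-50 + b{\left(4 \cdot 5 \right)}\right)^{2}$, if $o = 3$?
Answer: $4900$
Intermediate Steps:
$b{\left(z \right)} = -20$ ($b{\left(z \right)} = -40 + 5 \left(\left(3 - 4\right) + 5\right) = -40 + 5 \left(-1 + 5\right) = -40 + 5 \cdot 4 = -40 + 20 = -20$)
$\left(-50 + b{\left(4 \cdot 5 \right)}\right)^{2} = \left(-50 - 20\right)^{2} = \left(-70\right)^{2} = 4900$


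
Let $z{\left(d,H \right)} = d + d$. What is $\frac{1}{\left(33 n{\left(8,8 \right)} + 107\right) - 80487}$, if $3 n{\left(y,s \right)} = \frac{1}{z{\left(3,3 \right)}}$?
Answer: $- \frac{6}{482269} \approx -1.2441 \cdot 10^{-5}$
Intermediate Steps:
$z{\left(d,H \right)} = 2 d$
$n{\left(y,s \right)} = \frac{1}{18}$ ($n{\left(y,s \right)} = \frac{1}{3 \cdot 2 \cdot 3} = \frac{1}{3 \cdot 6} = \frac{1}{3} \cdot \frac{1}{6} = \frac{1}{18}$)
$\frac{1}{\left(33 n{\left(8,8 \right)} + 107\right) - 80487} = \frac{1}{\left(33 \cdot \frac{1}{18} + 107\right) - 80487} = \frac{1}{\left(\frac{11}{6} + 107\right) - 80487} = \frac{1}{\frac{653}{6} - 80487} = \frac{1}{- \frac{482269}{6}} = - \frac{6}{482269}$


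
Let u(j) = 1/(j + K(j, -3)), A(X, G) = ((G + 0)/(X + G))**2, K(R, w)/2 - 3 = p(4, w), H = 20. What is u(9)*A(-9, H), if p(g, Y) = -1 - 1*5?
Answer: 400/363 ≈ 1.1019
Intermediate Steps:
p(g, Y) = -6 (p(g, Y) = -1 - 5 = -6)
K(R, w) = -6 (K(R, w) = 6 + 2*(-6) = 6 - 12 = -6)
A(X, G) = G**2/(G + X)**2 (A(X, G) = (G/(G + X))**2 = G**2/(G + X)**2)
u(j) = 1/(-6 + j) (u(j) = 1/(j - 6) = 1/(-6 + j))
u(9)*A(-9, H) = (20**2/(20 - 9)**2)/(-6 + 9) = (400/11**2)/3 = (400*(1/121))/3 = (1/3)*(400/121) = 400/363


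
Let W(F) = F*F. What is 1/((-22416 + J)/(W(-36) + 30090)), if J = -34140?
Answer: -5231/9426 ≈ -0.55495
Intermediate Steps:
W(F) = F**2
1/((-22416 + J)/(W(-36) + 30090)) = 1/((-22416 - 34140)/((-36)**2 + 30090)) = 1/(-56556/(1296 + 30090)) = 1/(-56556/31386) = 1/(-56556*1/31386) = 1/(-9426/5231) = -5231/9426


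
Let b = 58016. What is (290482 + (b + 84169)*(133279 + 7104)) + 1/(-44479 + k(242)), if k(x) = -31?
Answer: 888448412969869/44510 ≈ 1.9961e+10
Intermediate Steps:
(290482 + (b + 84169)*(133279 + 7104)) + 1/(-44479 + k(242)) = (290482 + (58016 + 84169)*(133279 + 7104)) + 1/(-44479 - 31) = (290482 + 142185*140383) + 1/(-44510) = (290482 + 19960356855) - 1/44510 = 19960647337 - 1/44510 = 888448412969869/44510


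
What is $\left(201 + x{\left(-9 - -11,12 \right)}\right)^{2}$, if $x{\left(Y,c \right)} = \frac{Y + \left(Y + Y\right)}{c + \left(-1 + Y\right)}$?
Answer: $\frac{6859161}{169} \approx 40587.0$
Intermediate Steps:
$x{\left(Y,c \right)} = \frac{3 Y}{-1 + Y + c}$ ($x{\left(Y,c \right)} = \frac{Y + 2 Y}{-1 + Y + c} = \frac{3 Y}{-1 + Y + c}$)
$\left(201 + x{\left(-9 - -11,12 \right)}\right)^{2} = \left(201 + \frac{3 \left(-9 - -11\right)}{-1 - -2 + 12}\right)^{2} = \left(201 + \frac{3 \left(-9 + 11\right)}{-1 + \left(-9 + 11\right) + 12}\right)^{2} = \left(201 + 3 \cdot 2 \frac{1}{-1 + 2 + 12}\right)^{2} = \left(201 + 3 \cdot 2 \cdot \frac{1}{13}\right)^{2} = \left(201 + \frac{6}{13}\right)^{2} = \left(\frac{2619}{13}\right)^{2} = \frac{6859161}{169}$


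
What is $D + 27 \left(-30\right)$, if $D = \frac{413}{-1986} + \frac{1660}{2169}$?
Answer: $- \frac{1162260859}{1435878} \approx -809.44$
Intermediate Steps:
$D = \frac{800321}{1435878}$ ($D = 413 \left(- \frac{1}{1986}\right) + 1660 \cdot \frac{1}{2169} = - \frac{413}{1986} + \frac{1660}{2169} = \frac{800321}{1435878} \approx 0.55737$)
$D + 27 \left(-30\right) = \frac{800321}{1435878} + 27 \left(-30\right) = \frac{800321}{1435878} - 810 = - \frac{1162260859}{1435878}$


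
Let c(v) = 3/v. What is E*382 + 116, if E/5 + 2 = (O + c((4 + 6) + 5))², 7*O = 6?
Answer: -384522/245 ≈ -1569.5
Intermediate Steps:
O = 6/7 (O = (⅐)*6 = 6/7 ≈ 0.85714)
E = -1081/245 (E = -10 + 5*(6/7 + 3/((4 + 6) + 5))² = -10 + 5*(6/7 + 3/(10 + 5))² = -10 + 5*(6/7 + 3/15)² = -10 + 5*(6/7 + 3*(1/15))² = -10 + 5*(6/7 + ⅕)² = -10 + 5*(37/35)² = -10 + 5*(1369/1225) = -10 + 1369/245 = -1081/245 ≈ -4.4122)
E*382 + 116 = -1081/245*382 + 116 = -412942/245 + 116 = -384522/245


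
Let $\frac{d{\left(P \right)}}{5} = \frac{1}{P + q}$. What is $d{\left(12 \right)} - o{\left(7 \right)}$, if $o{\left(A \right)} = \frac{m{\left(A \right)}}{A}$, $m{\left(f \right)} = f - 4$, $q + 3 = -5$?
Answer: $\frac{23}{28} \approx 0.82143$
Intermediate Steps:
$q = -8$ ($q = -3 - 5 = -8$)
$m{\left(f \right)} = -4 + f$
$d{\left(P \right)} = \frac{5}{-8 + P}$ ($d{\left(P \right)} = \frac{5}{P - 8} = \frac{5}{-8 + P}$)
$o{\left(A \right)} = \frac{-4 + A}{A}$
$d{\left(12 \right)} - o{\left(7 \right)} = \frac{5}{-8 + 12} - \frac{-4 + 7}{7} = \frac{5}{4} - \frac{1}{7} \cdot 3 = 5 \cdot \frac{1}{4} - \frac{3}{7} = \frac{5}{4} - \frac{3}{7} = \frac{23}{28}$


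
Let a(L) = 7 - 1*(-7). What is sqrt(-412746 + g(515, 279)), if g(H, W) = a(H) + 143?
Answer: I*sqrt(412589) ≈ 642.33*I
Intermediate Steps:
a(L) = 14 (a(L) = 7 + 7 = 14)
g(H, W) = 157 (g(H, W) = 14 + 143 = 157)
sqrt(-412746 + g(515, 279)) = sqrt(-412746 + 157) = sqrt(-412589) = I*sqrt(412589)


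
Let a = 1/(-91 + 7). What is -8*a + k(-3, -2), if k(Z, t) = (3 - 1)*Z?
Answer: -124/21 ≈ -5.9048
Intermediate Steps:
k(Z, t) = 2*Z
a = -1/84 (a = 1/(-84) = -1/84 ≈ -0.011905)
-8*a + k(-3, -2) = -8*(-1/84) + 2*(-3) = 2/21 - 6 = -124/21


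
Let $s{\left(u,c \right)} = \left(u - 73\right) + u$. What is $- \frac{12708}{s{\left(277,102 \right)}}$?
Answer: $- \frac{12708}{481} \approx -26.42$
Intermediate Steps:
$s{\left(u,c \right)} = -73 + 2 u$ ($s{\left(u,c \right)} = \left(-73 + u\right) + u = -73 + 2 u$)
$- \frac{12708}{s{\left(277,102 \right)}} = - \frac{12708}{-73 + 2 \cdot 277} = - \frac{12708}{-73 + 554} = - \frac{12708}{481}$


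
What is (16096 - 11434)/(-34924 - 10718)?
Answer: -777/7607 ≈ -0.10214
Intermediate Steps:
(16096 - 11434)/(-34924 - 10718) = 4662/(-45642) = 4662*(-1/45642) = -777/7607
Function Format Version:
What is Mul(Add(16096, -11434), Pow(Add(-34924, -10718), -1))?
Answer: Rational(-777, 7607) ≈ -0.10214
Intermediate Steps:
Mul(Add(16096, -11434), Pow(Add(-34924, -10718), -1)) = Mul(4662, Pow(-45642, -1)) = Mul(4662, Rational(-1, 45642)) = Rational(-777, 7607)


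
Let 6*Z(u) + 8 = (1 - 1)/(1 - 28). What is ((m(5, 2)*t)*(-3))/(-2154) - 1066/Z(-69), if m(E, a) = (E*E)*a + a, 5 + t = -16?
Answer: 572949/718 ≈ 797.98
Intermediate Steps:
t = -21 (t = -5 - 16 = -21)
Z(u) = -4/3 (Z(u) = -4/3 + ((1 - 1)/(1 - 28))/6 = -4/3 + (0/(-27))/6 = -4/3 + (0*(-1/27))/6 = -4/3 + (⅙)*0 = -4/3 + 0 = -4/3)
m(E, a) = a + a*E² (m(E, a) = E²*a + a = a*E² + a = a + a*E²)
((m(5, 2)*t)*(-3))/(-2154) - 1066/Z(-69) = (((2*(1 + 5²))*(-21))*(-3))/(-2154) - 1066/(-4/3) = (((2*(1 + 25))*(-21))*(-3))*(-1/2154) - 1066*(-¾) = (((2*26)*(-21))*(-3))*(-1/2154) + 1599/2 = ((52*(-21))*(-3))*(-1/2154) + 1599/2 = -1092*(-3)*(-1/2154) + 1599/2 = 3276*(-1/2154) + 1599/2 = -546/359 + 1599/2 = 572949/718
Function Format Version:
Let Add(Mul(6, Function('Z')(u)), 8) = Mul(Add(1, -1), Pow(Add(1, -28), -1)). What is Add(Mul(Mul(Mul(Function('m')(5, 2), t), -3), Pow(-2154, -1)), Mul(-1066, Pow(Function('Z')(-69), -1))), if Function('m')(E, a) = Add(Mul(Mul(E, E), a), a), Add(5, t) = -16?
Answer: Rational(572949, 718) ≈ 797.98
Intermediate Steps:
t = -21 (t = Add(-5, -16) = -21)
Function('Z')(u) = Rational(-4, 3) (Function('Z')(u) = Add(Rational(-4, 3), Mul(Rational(1, 6), Mul(Add(1, -1), Pow(Add(1, -28), -1)))) = Add(Rational(-4, 3), Mul(Rational(1, 6), Mul(0, Pow(-27, -1)))) = Add(Rational(-4, 3), Mul(Rational(1, 6), Mul(0, Rational(-1, 27)))) = Add(Rational(-4, 3), Mul(Rational(1, 6), 0)) = Add(Rational(-4, 3), 0) = Rational(-4, 3))
Function('m')(E, a) = Add(a, Mul(a, Pow(E, 2))) (Function('m')(E, a) = Add(Mul(Pow(E, 2), a), a) = Add(Mul(a, Pow(E, 2)), a) = Add(a, Mul(a, Pow(E, 2))))
Add(Mul(Mul(Mul(Function('m')(5, 2), t), -3), Pow(-2154, -1)), Mul(-1066, Pow(Function('Z')(-69), -1))) = Add(Mul(Mul(Mul(Mul(2, Add(1, Pow(5, 2))), -21), -3), Pow(-2154, -1)), Mul(-1066, Pow(Rational(-4, 3), -1))) = Add(Mul(Mul(Mul(Mul(2, Add(1, 25)), -21), -3), Rational(-1, 2154)), Mul(-1066, Rational(-3, 4))) = Add(Mul(Mul(Mul(Mul(2, 26), -21), -3), Rational(-1, 2154)), Rational(1599, 2)) = Add(Mul(Mul(Mul(52, -21), -3), Rational(-1, 2154)), Rational(1599, 2)) = Add(Mul(Mul(-1092, -3), Rational(-1, 2154)), Rational(1599, 2)) = Add(Mul(3276, Rational(-1, 2154)), Rational(1599, 2)) = Add(Rational(-546, 359), Rational(1599, 2)) = Rational(572949, 718)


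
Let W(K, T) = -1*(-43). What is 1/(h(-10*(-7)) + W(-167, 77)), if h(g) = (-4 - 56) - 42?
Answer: -1/59 ≈ -0.016949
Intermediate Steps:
W(K, T) = 43
h(g) = -102 (h(g) = -60 - 42 = -102)
1/(h(-10*(-7)) + W(-167, 77)) = 1/(-102 + 43) = 1/(-59) = -1/59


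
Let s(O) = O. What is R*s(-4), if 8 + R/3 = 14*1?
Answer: -72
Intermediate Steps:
R = 18 (R = -24 + 3*(14*1) = -24 + 3*14 = -24 + 42 = 18)
R*s(-4) = 18*(-4) = -72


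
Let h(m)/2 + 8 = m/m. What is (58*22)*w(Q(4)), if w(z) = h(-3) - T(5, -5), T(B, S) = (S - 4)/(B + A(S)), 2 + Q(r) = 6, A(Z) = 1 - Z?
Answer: -16820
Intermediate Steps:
Q(r) = 4 (Q(r) = -2 + 6 = 4)
T(B, S) = (-4 + S)/(1 + B - S) (T(B, S) = (S - 4)/(B + (1 - S)) = (-4 + S)/(1 + B - S))
h(m) = -14 (h(m) = -16 + 2*(m/m) = -16 + 2*1 = -16 + 2 = -14)
w(z) = -145/11 (w(z) = -14 - (-4 - 5)/(1 + 5 - 1*(-5)) = -14 - (-9)/(1 + 5 + 5) = -14 - (-9)/11 = -14 - 1*(-9/11) = -14 + 9/11 = -145/11)
(58*22)*w(Q(4)) = (58*22)*(-145/11) = 1276*(-145/11) = -16820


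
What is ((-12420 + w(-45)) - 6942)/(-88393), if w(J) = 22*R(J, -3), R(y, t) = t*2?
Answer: 19494/88393 ≈ 0.22054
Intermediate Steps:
R(y, t) = 2*t
w(J) = -132 (w(J) = 22*(2*(-3)) = 22*(-6) = -132)
((-12420 + w(-45)) - 6942)/(-88393) = ((-12420 - 132) - 6942)/(-88393) = (-12552 - 6942)*(-1/88393) = -19494*(-1/88393) = 19494/88393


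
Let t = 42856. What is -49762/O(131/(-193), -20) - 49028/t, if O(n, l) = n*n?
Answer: -19859517225309/183862954 ≈ -1.0801e+5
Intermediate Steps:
O(n, l) = n²
-49762/O(131/(-193), -20) - 49028/t = -49762/((131/(-193))²) - 49028/42856 = -49762/((131*(-1/193))²) - 49028*1/42856 = -49762/((-131/193)²) - 12257/10714 = -49762/17161/37249 - 12257/10714 = -49762*37249/17161 - 12257/10714 = -1853584738/17161 - 12257/10714 = -19859517225309/183862954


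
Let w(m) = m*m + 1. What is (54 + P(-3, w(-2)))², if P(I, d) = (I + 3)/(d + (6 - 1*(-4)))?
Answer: 2916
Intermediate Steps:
w(m) = 1 + m² (w(m) = m² + 1 = 1 + m²)
P(I, d) = (3 + I)/(10 + d) (P(I, d) = (3 + I)/(d + (6 + 4)) = (3 + I)/(d + 10) = (3 + I)/(10 + d))
(54 + P(-3, w(-2)))² = (54 + (3 - 3)/(10 + (1 + (-2)²)))² = (54 + 0/(10 + (1 + 4)))² = (54 + 0/(10 + 5))² = (54 + 0/15)² = (54 + (1/15)*0)² = (54 + 0)² = 54² = 2916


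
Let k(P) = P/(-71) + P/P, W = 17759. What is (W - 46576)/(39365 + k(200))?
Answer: -2046007/2794786 ≈ -0.73208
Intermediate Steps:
k(P) = 1 - P/71 (k(P) = P*(-1/71) + 1 = -P/71 + 1 = 1 - P/71)
(W - 46576)/(39365 + k(200)) = (17759 - 46576)/(39365 + (1 - 1/71*200)) = -28817/(39365 + (1 - 200/71)) = -28817/(39365 - 129/71) = -28817/2794786/71 = -28817*71/2794786 = -2046007/2794786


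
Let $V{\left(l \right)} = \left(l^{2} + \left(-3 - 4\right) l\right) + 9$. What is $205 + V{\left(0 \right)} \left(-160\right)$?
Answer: $-1235$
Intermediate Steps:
$V{\left(l \right)} = 9 + l^{2} - 7 l$ ($V{\left(l \right)} = \left(l^{2} + \left(-3 - 4\right) l\right) + 9 = \left(l^{2} - 7 l\right) + 9 = 9 + l^{2} - 7 l$)
$205 + V{\left(0 \right)} \left(-160\right) = 205 + \left(9 + 0^{2} - 0\right) \left(-160\right) = 205 + \left(9 + 0 + 0\right) \left(-160\right) = 205 + 9 \left(-160\right) = 205 - 1440 = -1235$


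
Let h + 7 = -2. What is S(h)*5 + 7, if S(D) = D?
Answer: -38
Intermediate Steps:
h = -9 (h = -7 - 2 = -9)
S(h)*5 + 7 = -9*5 + 7 = -45 + 7 = -38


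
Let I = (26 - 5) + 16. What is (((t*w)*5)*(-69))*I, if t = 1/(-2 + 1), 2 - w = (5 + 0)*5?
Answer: -293595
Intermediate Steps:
w = -23 (w = 2 - (5 + 0)*5 = 2 - 5*5 = 2 - 1*25 = 2 - 25 = -23)
t = -1 (t = 1/(-1) = -1)
I = 37 (I = 21 + 16 = 37)
(((t*w)*5)*(-69))*I = ((-1*(-23)*5)*(-69))*37 = ((23*5)*(-69))*37 = (115*(-69))*37 = -7935*37 = -293595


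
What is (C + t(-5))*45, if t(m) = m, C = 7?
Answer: 90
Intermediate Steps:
(C + t(-5))*45 = (7 - 5)*45 = 2*45 = 90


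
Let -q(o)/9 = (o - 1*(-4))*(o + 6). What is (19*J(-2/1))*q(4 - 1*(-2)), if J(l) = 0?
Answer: 0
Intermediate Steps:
q(o) = -9*(4 + o)*(6 + o) (q(o) = -9*(o - 1*(-4))*(o + 6) = -9*(o + 4)*(6 + o) = -9*(4 + o)*(6 + o))
(19*J(-2/1))*q(4 - 1*(-2)) = (19*0)*(-216 - 90*(4 - 1*(-2)) - 9*(4 - 1*(-2))²) = 0*(-216 - 90*(4 + 2) - 9*(4 + 2)²) = 0*(-216 - 90*6 - 9*6²) = 0*(-216 - 540 - 9*36) = 0*(-216 - 540 - 324) = 0*(-1080) = 0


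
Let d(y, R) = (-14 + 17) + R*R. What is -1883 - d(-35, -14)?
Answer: -2082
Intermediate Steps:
d(y, R) = 3 + R²
-1883 - d(-35, -14) = -1883 - (3 + (-14)²) = -1883 - (3 + 196) = -1883 - 1*199 = -1883 - 199 = -2082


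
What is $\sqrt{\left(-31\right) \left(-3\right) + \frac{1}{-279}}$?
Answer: $\frac{\sqrt{804326}}{93} \approx 9.6435$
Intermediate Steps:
$\sqrt{\left(-31\right) \left(-3\right) + \frac{1}{-279}} = \sqrt{93 - \frac{1}{279}} = \sqrt{\frac{25946}{279}} = \frac{\sqrt{804326}}{93}$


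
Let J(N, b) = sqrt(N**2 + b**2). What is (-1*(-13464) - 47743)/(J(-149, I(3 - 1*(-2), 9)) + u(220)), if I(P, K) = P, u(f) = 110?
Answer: 22715/61 - 413*sqrt(22226)/122 ≈ -132.31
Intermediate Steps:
(-1*(-13464) - 47743)/(J(-149, I(3 - 1*(-2), 9)) + u(220)) = (-1*(-13464) - 47743)/(sqrt((-149)**2 + (3 - 1*(-2))**2) + 110) = (13464 - 47743)/(sqrt(22201 + (3 + 2)**2) + 110) = -34279/(sqrt(22201 + 5**2) + 110) = -34279/(sqrt(22201 + 25) + 110) = -34279/(sqrt(22226) + 110) = -34279/(110 + sqrt(22226))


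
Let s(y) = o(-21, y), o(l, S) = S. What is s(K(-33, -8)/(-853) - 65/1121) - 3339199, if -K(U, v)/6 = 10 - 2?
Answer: -3192985495024/956213 ≈ -3.3392e+6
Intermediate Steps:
K(U, v) = -48 (K(U, v) = -6*(10 - 2) = -6*8 = -48)
s(y) = y
s(K(-33, -8)/(-853) - 65/1121) - 3339199 = (-48/(-853) - 65/1121) - 3339199 = (-48*(-1/853) - 65*1/1121) - 3339199 = (48/853 - 65/1121) - 3339199 = -1637/956213 - 3339199 = -3192985495024/956213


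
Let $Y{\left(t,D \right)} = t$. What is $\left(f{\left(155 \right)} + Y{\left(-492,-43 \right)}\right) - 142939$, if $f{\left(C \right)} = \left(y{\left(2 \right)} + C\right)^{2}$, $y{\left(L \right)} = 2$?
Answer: $-118782$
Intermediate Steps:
$f{\left(C \right)} = \left(2 + C\right)^{2}$
$\left(f{\left(155 \right)} + Y{\left(-492,-43 \right)}\right) - 142939 = \left(\left(2 + 155\right)^{2} - 492\right) - 142939 = \left(157^{2} - 492\right) - 142939 = \left(24649 - 492\right) - 142939 = 24157 - 142939 = -118782$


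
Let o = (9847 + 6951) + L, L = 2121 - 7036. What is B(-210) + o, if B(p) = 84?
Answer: 11967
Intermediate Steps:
L = -4915
o = 11883 (o = (9847 + 6951) - 4915 = 16798 - 4915 = 11883)
B(-210) + o = 84 + 11883 = 11967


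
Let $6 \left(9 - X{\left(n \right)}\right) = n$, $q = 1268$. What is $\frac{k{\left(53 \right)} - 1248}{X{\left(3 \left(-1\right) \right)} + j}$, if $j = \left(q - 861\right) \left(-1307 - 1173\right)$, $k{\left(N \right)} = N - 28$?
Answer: $\frac{2446}{2018701} \approx 0.0012117$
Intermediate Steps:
$k{\left(N \right)} = -28 + N$ ($k{\left(N \right)} = N - 28 = -28 + N$)
$j = -1009360$ ($j = \left(1268 - 861\right) \left(-1307 - 1173\right) = 407 \left(-2480\right) = -1009360$)
$X{\left(n \right)} = 9 - \frac{n}{6}$
$\frac{k{\left(53 \right)} - 1248}{X{\left(3 \left(-1\right) \right)} + j} = \frac{\left(-28 + 53\right) - 1248}{\left(9 - \frac{3 \left(-1\right)}{6}\right) - 1009360} = \frac{25 - 1248}{\left(9 - - \frac{1}{2}\right) - 1009360} = - \frac{1223}{\left(9 + \frac{1}{2}\right) - 1009360} = - \frac{1223}{\frac{19}{2} - 1009360} = - \frac{1223}{- \frac{2018701}{2}} = \left(-1223\right) \left(- \frac{2}{2018701}\right) = \frac{2446}{2018701}$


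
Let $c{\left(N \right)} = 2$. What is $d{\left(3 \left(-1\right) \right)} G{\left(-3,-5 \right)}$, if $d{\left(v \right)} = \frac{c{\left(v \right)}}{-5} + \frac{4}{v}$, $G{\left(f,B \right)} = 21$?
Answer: $- \frac{182}{5} \approx -36.4$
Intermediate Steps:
$d{\left(v \right)} = - \frac{2}{5} + \frac{4}{v}$ ($d{\left(v \right)} = \frac{2}{-5} + \frac{4}{v} = 2 \left(- \frac{1}{5}\right) + \frac{4}{v} = - \frac{2}{5} + \frac{4}{v}$)
$d{\left(3 \left(-1\right) \right)} G{\left(-3,-5 \right)} = \left(- \frac{2}{5} + \frac{4}{3 \left(-1\right)}\right) 21 = \left(- \frac{2}{5} + \frac{4}{-3}\right) 21 = \left(- \frac{2}{5} + 4 \left(- \frac{1}{3}\right)\right) 21 = \left(- \frac{2}{5} - \frac{4}{3}\right) 21 = \left(- \frac{26}{15}\right) 21 = - \frac{182}{5}$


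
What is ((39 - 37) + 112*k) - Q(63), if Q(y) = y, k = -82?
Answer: -9245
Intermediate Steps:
((39 - 37) + 112*k) - Q(63) = ((39 - 37) + 112*(-82)) - 1*63 = (2 - 9184) - 63 = -9182 - 63 = -9245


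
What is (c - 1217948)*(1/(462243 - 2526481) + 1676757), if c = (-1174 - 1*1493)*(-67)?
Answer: -3597109768704121735/2064238 ≈ -1.7426e+12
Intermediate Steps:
c = 178689 (c = (-1174 - 1493)*(-67) = -2667*(-67) = 178689)
(c - 1217948)*(1/(462243 - 2526481) + 1676757) = (178689 - 1217948)*(1/(462243 - 2526481) + 1676757) = -1039259*(1/(-2064238) + 1676757) = -1039259*(-1/2064238 + 1676757) = -1039259*3461225516165/2064238 = -3597109768704121735/2064238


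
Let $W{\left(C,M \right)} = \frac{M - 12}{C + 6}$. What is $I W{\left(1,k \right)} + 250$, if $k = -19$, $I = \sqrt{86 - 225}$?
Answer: $250 - \frac{31 i \sqrt{139}}{7} \approx 250.0 - 52.212 i$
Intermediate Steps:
$I = i \sqrt{139}$ ($I = \sqrt{-139} = i \sqrt{139} \approx 11.79 i$)
$W{\left(C,M \right)} = \frac{-12 + M}{6 + C}$
$I W{\left(1,k \right)} + 250 = i \sqrt{139} \frac{-12 - 19}{6 + 1} + 250 = i \sqrt{139} \cdot \frac{1}{7} \left(-31\right) + 250 = i \sqrt{139} \left(- \frac{31}{7}\right) + 250 = - \frac{31 i \sqrt{139}}{7} + 250 = 250 - \frac{31 i \sqrt{139}}{7}$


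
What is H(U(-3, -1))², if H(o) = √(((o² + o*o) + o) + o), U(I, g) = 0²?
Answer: 0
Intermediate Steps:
U(I, g) = 0
H(o) = √(2*o + 2*o²) (H(o) = √(((o² + o²) + o) + o) = √((2*o² + o) + o) = √((o + 2*o²) + o) = √(2*o + 2*o²))
H(U(-3, -1))² = (√2*√(0*(1 + 0)))² = (√2*√(0*1))² = (√2*√0)² = (√2*0)² = 0² = 0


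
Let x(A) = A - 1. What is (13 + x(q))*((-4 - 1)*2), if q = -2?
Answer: -100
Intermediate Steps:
x(A) = -1 + A
(13 + x(q))*((-4 - 1)*2) = (13 + (-1 - 2))*((-4 - 1)*2) = (13 - 3)*(-5*2) = 10*(-10) = -100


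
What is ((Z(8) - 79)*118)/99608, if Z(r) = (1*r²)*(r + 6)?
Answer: 48203/49804 ≈ 0.96785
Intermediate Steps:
Z(r) = r²*(6 + r)
((Z(8) - 79)*118)/99608 = ((8²*(6 + 8) - 79)*118)/99608 = ((64*14 - 79)*118)*(1/99608) = ((896 - 79)*118)*(1/99608) = (817*118)*(1/99608) = 96406*(1/99608) = 48203/49804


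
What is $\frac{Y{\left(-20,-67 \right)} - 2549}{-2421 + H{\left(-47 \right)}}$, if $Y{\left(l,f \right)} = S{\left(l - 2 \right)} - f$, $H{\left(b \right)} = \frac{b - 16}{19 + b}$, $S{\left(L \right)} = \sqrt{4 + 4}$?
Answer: $\frac{9928}{9675} - \frac{8 \sqrt{2}}{9675} \approx 1.025$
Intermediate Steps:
$S{\left(L \right)} = 2 \sqrt{2}$ ($S{\left(L \right)} = \sqrt{8} = 2 \sqrt{2}$)
$H{\left(b \right)} = \frac{-16 + b}{19 + b}$
$Y{\left(l,f \right)} = - f + 2 \sqrt{2}$ ($Y{\left(l,f \right)} = 2 \sqrt{2} - f = - f + 2 \sqrt{2}$)
$\frac{Y{\left(-20,-67 \right)} - 2549}{-2421 + H{\left(-47 \right)}} = \frac{\left(\left(-1\right) \left(-67\right) + 2 \sqrt{2}\right) - 2549}{-2421 + \frac{-16 - 47}{19 - 47}} = \frac{\left(67 + 2 \sqrt{2}\right) - 2549}{-2421 + \frac{1}{-28} \left(-63\right)} = \frac{-2482 + 2 \sqrt{2}}{-2421 - - \frac{9}{4}} = \frac{-2482 + 2 \sqrt{2}}{-2421 + \frac{9}{4}} = \frac{-2482 + 2 \sqrt{2}}{- \frac{9675}{4}} = \left(-2482 + 2 \sqrt{2}\right) \left(- \frac{4}{9675}\right) = \frac{9928}{9675} - \frac{8 \sqrt{2}}{9675}$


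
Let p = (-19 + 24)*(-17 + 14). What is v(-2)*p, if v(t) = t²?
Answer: -60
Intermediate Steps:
p = -15 (p = 5*(-3) = -15)
v(-2)*p = (-2)²*(-15) = 4*(-15) = -60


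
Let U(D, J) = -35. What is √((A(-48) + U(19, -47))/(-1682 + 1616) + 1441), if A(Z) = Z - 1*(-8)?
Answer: √697994/22 ≈ 37.975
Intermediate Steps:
A(Z) = 8 + Z (A(Z) = Z + 8 = 8 + Z)
√((A(-48) + U(19, -47))/(-1682 + 1616) + 1441) = √(((8 - 48) - 35)/(-1682 + 1616) + 1441) = √((-40 - 35)/(-66) + 1441) = √(-75*(-1/66) + 1441) = √(25/22 + 1441) = √(31727/22) = √697994/22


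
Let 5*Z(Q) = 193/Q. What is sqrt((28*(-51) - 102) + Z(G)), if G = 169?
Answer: I*sqrt(6463285)/65 ≈ 39.112*I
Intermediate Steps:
Z(Q) = 193/(5*Q) (Z(Q) = (193/Q)/5 = 193/(5*Q))
sqrt((28*(-51) - 102) + Z(G)) = sqrt((28*(-51) - 102) + (193/5)/169) = sqrt((-1428 - 102) + (193/5)*(1/169)) = sqrt(-1530 + 193/845) = sqrt(-1292657/845) = I*sqrt(6463285)/65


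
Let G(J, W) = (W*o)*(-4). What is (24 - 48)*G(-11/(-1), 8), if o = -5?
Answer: -3840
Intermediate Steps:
G(J, W) = 20*W (G(J, W) = (W*(-5))*(-4) = -5*W*(-4) = 20*W)
(24 - 48)*G(-11/(-1), 8) = (24 - 48)*(20*8) = -24*160 = -3840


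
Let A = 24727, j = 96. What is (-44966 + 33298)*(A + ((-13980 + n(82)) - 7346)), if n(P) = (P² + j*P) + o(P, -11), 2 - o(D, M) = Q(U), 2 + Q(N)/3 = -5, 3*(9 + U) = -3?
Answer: -210257360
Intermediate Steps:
U = -10 (U = -9 + (⅓)*(-3) = -9 - 1 = -10)
Q(N) = -21 (Q(N) = -6 + 3*(-5) = -6 - 15 = -21)
o(D, M) = 23 (o(D, M) = 2 - 1*(-21) = 2 + 21 = 23)
n(P) = 23 + P² + 96*P (n(P) = (P² + 96*P) + 23 = 23 + P² + 96*P)
(-44966 + 33298)*(A + ((-13980 + n(82)) - 7346)) = (-44966 + 33298)*(24727 + ((-13980 + (23 + 82² + 96*82)) - 7346)) = -11668*(24727 + ((-13980 + (23 + 6724 + 7872)) - 7346)) = -11668*(24727 + ((-13980 + 14619) - 7346)) = -11668*(24727 + (639 - 7346)) = -11668*(24727 - 6707) = -11668*18020 = -210257360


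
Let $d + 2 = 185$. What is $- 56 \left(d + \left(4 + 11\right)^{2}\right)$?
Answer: $-22848$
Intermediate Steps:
$d = 183$ ($d = -2 + 185 = 183$)
$- 56 \left(d + \left(4 + 11\right)^{2}\right) = - 56 \left(183 + \left(4 + 11\right)^{2}\right) = - 56 \left(183 + 15^{2}\right) = - 56 \left(183 + 225\right) = \left(-56\right) 408 = -22848$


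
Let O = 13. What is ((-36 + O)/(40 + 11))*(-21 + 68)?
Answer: -1081/51 ≈ -21.196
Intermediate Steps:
((-36 + O)/(40 + 11))*(-21 + 68) = ((-36 + 13)/(40 + 11))*(-21 + 68) = -23/51*47 = -1081/51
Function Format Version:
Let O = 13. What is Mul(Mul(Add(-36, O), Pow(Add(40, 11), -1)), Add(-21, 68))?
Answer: Rational(-1081, 51) ≈ -21.196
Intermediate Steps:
Mul(Mul(Add(-36, O), Pow(Add(40, 11), -1)), Add(-21, 68)) = Mul(Mul(Add(-36, 13), Pow(Add(40, 11), -1)), Add(-21, 68)) = Mul(Mul(-23, Pow(51, -1)), 47) = Mul(Mul(-23, Rational(1, 51)), 47) = Mul(Rational(-23, 51), 47) = Rational(-1081, 51)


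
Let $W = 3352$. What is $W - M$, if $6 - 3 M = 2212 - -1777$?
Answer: $\frac{14039}{3} \approx 4679.7$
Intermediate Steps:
$M = - \frac{3983}{3}$ ($M = 2 - \frac{2212 - -1777}{3} = 2 - \frac{2212 + 1777}{3} = 2 - \frac{3989}{3} = - \frac{3983}{3} \approx -1327.7$)
$W - M = 3352 - - \frac{3983}{3} = 3352 + \frac{3983}{3} = \frac{14039}{3}$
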